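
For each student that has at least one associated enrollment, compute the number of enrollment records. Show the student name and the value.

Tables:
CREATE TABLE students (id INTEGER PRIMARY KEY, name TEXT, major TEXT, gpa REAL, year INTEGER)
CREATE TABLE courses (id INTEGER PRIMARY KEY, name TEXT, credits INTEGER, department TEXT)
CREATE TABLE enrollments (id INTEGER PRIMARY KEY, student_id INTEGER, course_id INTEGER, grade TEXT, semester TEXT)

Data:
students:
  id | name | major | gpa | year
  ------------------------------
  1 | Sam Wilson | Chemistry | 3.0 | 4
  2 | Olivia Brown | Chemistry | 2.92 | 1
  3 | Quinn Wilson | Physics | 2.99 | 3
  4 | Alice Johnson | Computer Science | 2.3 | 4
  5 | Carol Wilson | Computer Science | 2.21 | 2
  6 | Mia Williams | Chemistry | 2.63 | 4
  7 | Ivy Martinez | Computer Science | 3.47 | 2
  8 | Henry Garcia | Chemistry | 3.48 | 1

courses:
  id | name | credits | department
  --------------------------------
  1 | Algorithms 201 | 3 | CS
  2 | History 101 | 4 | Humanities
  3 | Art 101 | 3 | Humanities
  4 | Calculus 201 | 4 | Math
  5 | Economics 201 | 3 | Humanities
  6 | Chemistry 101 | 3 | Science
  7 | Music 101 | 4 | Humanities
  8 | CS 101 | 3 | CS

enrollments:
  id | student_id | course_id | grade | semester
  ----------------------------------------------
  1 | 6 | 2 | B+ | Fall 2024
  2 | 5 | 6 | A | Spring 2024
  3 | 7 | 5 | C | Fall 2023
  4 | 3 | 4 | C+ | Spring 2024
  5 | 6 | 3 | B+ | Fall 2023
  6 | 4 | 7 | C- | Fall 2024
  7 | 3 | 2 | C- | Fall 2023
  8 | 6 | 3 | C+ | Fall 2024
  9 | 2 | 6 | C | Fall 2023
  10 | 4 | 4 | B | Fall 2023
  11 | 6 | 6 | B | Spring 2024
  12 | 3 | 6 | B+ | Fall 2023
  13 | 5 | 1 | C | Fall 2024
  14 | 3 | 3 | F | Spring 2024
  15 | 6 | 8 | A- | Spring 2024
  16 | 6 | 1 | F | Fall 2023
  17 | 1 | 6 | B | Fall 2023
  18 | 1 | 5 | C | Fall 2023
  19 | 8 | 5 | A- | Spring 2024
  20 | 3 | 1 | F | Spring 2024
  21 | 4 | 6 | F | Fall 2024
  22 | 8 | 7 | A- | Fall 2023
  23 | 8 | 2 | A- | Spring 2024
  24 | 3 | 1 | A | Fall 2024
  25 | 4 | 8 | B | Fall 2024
SELECT p.name, COUNT(*) AS n FROM enrollments c JOIN students p ON c.student_id = p.id GROUP BY p.id, p.name

Execution result:
name | n
Sam Wilson | 2
Olivia Brown | 1
Quinn Wilson | 6
Alice Johnson | 4
Carol Wilson | 2
Mia Williams | 6
Ivy Martinez | 1
Henry Garcia | 3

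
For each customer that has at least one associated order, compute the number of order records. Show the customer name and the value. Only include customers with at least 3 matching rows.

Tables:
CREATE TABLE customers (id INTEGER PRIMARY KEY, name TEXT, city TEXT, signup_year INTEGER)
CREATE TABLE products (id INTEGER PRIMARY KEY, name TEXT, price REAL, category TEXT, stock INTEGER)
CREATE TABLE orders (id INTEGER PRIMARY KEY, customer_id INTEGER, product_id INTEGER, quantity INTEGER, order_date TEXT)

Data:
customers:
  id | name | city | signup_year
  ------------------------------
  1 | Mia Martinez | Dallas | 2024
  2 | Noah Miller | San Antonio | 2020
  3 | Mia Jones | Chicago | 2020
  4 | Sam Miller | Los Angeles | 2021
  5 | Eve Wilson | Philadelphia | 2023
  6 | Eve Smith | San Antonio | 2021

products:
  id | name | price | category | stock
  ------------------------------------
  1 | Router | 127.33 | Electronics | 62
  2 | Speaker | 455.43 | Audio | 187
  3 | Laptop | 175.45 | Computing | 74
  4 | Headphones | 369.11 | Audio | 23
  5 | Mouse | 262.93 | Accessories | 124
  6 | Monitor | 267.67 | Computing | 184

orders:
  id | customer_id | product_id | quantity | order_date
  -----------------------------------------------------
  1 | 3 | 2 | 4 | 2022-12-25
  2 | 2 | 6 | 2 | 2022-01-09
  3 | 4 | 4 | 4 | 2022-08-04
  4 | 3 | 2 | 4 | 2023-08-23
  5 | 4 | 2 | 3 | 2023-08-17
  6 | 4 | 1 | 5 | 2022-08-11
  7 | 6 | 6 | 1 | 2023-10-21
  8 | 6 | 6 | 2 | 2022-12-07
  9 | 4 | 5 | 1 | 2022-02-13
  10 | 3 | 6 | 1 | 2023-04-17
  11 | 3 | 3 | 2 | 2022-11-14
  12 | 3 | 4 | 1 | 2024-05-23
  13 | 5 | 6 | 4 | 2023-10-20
SELECT p.name, COUNT(*) AS n FROM orders c JOIN customers p ON c.customer_id = p.id GROUP BY p.id, p.name HAVING COUNT(*) >= 3

Execution result:
name | n
Mia Jones | 5
Sam Miller | 4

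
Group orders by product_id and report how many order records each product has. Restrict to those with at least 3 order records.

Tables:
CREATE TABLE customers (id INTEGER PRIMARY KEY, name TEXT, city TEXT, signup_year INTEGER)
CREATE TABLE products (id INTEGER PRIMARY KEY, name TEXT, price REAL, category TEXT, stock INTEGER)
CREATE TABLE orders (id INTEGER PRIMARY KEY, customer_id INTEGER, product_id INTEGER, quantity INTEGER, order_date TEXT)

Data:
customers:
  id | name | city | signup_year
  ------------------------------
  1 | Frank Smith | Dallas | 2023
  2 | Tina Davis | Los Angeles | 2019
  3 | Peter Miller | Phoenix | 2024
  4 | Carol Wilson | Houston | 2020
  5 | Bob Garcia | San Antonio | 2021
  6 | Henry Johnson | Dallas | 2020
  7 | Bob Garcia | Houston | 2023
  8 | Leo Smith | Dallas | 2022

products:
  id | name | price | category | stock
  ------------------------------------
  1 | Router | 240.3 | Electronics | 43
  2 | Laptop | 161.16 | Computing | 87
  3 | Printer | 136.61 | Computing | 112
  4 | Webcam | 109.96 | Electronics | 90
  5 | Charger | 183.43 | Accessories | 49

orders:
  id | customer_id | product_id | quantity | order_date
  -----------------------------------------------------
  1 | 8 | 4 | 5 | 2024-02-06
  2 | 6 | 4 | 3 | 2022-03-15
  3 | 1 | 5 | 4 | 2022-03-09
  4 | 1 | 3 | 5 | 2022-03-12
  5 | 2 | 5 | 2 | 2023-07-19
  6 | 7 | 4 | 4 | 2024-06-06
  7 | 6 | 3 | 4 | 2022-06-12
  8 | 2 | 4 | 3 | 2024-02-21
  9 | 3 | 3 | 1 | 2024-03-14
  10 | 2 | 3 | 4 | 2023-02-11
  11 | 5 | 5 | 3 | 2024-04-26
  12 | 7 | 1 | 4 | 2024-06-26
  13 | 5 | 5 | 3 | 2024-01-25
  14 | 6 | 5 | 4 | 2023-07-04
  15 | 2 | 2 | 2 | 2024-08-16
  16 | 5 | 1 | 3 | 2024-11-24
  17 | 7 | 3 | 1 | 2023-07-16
SELECT product_id, COUNT(*) AS order_count FROM orders GROUP BY product_id HAVING COUNT(*) >= 3

Execution result:
product_id | order_count
3 | 5
4 | 4
5 | 5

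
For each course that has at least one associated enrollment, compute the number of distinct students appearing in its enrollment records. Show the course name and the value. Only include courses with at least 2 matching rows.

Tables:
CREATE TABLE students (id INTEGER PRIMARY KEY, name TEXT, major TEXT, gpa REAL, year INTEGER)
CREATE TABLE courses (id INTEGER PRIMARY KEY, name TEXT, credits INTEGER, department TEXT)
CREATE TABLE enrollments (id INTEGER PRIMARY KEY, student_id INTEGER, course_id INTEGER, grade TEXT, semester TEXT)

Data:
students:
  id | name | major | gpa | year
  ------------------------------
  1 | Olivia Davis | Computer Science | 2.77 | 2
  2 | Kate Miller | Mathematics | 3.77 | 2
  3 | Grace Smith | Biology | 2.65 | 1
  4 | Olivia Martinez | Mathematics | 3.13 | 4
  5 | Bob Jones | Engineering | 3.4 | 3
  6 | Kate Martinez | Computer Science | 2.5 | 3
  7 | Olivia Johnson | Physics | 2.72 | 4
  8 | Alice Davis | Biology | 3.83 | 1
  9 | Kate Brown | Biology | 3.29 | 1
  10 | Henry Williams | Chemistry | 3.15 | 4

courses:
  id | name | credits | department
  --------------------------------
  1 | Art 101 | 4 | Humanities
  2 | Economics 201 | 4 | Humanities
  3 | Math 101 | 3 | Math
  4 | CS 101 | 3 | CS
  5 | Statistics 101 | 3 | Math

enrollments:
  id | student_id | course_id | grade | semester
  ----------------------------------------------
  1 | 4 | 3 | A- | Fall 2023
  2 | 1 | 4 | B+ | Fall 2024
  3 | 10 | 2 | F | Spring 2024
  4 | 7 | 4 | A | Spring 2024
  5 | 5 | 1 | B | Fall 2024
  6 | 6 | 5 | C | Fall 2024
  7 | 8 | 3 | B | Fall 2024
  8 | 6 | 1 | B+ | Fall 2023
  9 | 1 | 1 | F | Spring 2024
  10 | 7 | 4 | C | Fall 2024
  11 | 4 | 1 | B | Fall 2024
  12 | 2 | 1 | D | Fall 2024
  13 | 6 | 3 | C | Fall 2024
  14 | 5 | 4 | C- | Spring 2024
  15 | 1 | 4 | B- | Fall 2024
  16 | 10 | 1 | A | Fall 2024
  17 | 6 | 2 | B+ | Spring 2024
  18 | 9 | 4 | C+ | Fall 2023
SELECT p.name, COUNT(DISTINCT c.student_id) AS distinct_student_count FROM enrollments c JOIN courses p ON c.course_id = p.id GROUP BY p.id, p.name HAVING COUNT(*) >= 2

Execution result:
name | distinct_student_count
Art 101 | 6
Economics 201 | 2
Math 101 | 3
CS 101 | 4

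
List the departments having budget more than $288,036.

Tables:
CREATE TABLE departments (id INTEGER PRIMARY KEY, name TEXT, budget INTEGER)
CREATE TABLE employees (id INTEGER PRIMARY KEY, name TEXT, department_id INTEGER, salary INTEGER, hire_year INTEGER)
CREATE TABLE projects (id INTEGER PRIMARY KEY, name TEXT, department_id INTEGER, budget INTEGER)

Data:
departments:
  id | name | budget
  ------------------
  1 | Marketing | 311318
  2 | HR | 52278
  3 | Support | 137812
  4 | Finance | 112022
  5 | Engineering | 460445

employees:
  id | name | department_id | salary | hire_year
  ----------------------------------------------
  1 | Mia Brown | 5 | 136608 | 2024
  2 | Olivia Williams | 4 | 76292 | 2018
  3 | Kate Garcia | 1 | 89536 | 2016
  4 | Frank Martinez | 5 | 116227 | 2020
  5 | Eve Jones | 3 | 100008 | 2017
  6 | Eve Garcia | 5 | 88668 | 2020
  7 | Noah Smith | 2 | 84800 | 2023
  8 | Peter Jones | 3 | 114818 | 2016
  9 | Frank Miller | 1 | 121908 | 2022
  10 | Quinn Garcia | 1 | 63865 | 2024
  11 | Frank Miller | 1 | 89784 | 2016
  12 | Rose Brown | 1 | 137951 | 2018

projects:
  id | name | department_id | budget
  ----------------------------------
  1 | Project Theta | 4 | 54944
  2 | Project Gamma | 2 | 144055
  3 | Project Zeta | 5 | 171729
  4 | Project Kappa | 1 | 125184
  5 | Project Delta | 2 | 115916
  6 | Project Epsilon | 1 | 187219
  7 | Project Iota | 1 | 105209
SELECT name, budget FROM departments WHERE budget > 288036

Execution result:
name | budget
Marketing | 311318
Engineering | 460445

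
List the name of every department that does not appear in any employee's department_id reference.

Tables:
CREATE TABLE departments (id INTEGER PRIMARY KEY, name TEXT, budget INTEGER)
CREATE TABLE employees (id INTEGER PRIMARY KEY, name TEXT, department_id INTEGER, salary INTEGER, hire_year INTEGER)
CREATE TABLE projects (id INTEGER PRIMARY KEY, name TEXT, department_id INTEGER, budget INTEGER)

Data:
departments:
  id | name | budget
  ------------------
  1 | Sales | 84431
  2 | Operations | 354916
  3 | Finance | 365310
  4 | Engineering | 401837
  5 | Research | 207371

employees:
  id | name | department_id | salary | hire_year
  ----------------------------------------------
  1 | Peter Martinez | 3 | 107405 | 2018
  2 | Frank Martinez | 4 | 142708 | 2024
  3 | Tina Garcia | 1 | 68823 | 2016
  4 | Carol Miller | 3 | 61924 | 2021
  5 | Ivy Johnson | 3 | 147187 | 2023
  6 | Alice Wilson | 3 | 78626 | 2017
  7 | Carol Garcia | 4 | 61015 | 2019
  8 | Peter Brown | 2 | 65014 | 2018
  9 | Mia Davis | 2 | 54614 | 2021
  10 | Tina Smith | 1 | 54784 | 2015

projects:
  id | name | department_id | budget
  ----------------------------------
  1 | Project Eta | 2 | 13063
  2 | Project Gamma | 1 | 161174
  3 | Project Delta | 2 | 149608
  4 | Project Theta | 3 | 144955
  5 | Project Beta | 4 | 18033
SELECT p.name FROM departments p LEFT JOIN employees c ON c.department_id = p.id WHERE c.id IS NULL

Execution result:
Research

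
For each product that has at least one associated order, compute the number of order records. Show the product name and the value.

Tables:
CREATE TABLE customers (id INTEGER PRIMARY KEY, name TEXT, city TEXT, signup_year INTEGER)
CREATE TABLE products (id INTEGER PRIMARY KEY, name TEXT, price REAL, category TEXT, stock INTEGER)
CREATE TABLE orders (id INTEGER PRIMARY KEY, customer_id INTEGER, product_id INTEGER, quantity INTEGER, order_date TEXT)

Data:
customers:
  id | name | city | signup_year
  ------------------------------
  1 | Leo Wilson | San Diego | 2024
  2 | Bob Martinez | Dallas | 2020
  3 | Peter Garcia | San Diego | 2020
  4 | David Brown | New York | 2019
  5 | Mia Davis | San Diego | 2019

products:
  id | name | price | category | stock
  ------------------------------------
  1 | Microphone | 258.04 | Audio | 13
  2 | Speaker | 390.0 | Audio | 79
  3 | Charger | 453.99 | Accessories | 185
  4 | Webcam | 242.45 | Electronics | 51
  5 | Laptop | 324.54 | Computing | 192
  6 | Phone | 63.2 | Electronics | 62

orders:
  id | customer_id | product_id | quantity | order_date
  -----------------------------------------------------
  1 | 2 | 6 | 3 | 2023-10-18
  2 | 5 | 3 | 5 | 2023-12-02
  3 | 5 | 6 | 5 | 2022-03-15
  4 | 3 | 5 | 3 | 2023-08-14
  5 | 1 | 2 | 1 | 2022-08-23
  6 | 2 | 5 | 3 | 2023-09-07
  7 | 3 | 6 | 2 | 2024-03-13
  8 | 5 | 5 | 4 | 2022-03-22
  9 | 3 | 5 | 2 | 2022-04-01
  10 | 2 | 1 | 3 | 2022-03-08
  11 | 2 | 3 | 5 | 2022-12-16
SELECT p.name, COUNT(*) AS n FROM orders c JOIN products p ON c.product_id = p.id GROUP BY p.id, p.name

Execution result:
name | n
Microphone | 1
Speaker | 1
Charger | 2
Laptop | 4
Phone | 3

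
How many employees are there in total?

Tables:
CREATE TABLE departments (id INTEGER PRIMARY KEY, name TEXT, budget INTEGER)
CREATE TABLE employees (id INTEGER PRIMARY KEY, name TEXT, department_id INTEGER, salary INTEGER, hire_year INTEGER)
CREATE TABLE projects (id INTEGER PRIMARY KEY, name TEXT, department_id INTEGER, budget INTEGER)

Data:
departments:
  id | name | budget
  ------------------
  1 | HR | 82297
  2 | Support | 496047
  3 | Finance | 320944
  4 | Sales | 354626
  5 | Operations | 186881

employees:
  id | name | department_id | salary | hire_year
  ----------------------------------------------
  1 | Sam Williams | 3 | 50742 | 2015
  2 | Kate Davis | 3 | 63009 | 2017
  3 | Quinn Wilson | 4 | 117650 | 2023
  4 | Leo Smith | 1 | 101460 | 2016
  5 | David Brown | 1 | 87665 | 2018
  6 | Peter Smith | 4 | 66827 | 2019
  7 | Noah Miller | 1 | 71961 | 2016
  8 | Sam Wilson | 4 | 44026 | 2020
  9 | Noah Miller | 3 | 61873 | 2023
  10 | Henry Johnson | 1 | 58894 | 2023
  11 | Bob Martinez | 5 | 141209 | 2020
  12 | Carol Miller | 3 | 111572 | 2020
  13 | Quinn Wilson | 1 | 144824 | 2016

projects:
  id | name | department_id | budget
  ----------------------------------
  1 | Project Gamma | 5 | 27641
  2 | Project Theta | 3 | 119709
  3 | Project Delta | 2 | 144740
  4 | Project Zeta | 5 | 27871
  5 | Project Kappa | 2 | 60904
SELECT COUNT(*) FROM employees

Execution result:
13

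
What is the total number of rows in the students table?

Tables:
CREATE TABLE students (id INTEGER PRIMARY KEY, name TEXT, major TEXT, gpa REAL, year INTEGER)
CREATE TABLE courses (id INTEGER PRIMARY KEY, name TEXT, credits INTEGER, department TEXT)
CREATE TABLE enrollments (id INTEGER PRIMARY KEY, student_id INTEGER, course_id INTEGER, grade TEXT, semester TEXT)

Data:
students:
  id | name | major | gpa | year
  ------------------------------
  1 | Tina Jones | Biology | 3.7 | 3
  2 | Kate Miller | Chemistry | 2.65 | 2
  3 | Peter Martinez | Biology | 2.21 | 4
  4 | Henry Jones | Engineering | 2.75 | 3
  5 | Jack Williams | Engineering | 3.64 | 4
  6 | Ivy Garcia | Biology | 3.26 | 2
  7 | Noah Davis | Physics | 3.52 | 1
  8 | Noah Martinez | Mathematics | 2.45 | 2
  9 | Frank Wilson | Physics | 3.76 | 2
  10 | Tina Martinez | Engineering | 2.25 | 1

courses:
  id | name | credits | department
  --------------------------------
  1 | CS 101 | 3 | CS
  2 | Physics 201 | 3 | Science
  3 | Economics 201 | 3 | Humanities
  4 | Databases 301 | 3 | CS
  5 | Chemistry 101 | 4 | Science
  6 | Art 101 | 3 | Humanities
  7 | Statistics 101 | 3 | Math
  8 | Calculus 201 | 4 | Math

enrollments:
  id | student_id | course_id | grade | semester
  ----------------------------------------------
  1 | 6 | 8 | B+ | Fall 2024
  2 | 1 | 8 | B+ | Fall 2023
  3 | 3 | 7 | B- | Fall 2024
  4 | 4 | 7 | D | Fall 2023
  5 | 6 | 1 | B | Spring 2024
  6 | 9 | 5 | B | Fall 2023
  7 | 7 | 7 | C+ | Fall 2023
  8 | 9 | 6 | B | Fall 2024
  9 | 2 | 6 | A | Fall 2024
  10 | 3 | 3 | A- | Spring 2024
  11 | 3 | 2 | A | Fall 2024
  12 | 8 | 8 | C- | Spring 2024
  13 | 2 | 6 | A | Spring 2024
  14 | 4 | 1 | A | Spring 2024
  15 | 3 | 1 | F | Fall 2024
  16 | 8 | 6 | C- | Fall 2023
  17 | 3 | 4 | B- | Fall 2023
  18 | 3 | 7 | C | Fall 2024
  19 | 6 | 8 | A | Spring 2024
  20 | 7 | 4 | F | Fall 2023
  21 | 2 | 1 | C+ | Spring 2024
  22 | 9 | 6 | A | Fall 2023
SELECT COUNT(*) FROM students

Execution result:
10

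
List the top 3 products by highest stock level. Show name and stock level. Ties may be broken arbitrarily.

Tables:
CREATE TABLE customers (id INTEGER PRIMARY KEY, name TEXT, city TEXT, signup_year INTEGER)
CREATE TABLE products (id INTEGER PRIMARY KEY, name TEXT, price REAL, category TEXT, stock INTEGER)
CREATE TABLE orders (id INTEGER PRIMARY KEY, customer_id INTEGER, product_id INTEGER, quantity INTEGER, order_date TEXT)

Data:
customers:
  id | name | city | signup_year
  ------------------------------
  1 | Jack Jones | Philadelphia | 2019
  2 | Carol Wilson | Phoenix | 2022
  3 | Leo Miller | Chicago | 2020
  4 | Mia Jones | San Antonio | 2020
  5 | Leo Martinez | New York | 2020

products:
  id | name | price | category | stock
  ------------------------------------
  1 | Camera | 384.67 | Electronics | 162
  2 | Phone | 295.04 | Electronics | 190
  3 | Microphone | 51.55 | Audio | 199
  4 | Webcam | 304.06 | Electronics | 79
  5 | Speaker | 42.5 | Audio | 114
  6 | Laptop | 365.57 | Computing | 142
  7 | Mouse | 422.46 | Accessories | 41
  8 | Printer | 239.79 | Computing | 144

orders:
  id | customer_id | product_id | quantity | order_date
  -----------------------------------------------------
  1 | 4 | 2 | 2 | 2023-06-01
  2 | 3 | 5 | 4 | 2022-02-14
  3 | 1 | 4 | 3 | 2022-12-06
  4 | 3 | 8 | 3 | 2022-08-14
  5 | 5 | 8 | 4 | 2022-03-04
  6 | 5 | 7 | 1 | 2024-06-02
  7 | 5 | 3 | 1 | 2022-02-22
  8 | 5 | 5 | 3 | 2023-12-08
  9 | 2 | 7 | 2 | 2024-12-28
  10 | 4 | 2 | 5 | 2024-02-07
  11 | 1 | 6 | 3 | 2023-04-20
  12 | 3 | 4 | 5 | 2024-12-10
SELECT name, stock FROM products ORDER BY stock DESC LIMIT 3

Execution result:
name | stock
Microphone | 199
Phone | 190
Camera | 162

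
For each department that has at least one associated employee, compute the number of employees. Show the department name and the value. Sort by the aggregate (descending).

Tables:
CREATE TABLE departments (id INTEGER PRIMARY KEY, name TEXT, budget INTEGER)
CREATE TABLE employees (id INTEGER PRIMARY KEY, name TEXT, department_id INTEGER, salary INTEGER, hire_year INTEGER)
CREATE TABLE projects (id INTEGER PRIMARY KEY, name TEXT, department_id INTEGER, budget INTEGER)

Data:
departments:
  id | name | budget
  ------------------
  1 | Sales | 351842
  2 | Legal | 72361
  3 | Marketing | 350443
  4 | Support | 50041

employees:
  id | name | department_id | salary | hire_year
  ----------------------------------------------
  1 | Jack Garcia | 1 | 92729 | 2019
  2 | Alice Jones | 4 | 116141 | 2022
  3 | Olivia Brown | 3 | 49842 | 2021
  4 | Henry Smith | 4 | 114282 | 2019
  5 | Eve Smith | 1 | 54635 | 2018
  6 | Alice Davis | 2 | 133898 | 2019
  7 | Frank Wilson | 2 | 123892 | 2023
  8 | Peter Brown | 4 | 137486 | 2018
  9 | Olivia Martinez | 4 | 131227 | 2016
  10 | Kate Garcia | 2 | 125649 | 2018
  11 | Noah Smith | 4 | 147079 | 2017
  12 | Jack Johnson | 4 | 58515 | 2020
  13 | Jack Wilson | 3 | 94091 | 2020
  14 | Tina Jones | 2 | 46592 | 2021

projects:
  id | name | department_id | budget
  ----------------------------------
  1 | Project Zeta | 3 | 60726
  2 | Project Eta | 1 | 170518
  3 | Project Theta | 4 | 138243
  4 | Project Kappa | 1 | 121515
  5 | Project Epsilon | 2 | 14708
SELECT p.name, COUNT(*) AS n FROM employees c JOIN departments p ON c.department_id = p.id GROUP BY p.id, p.name ORDER BY n DESC

Execution result:
name | n
Support | 6
Legal | 4
Sales | 2
Marketing | 2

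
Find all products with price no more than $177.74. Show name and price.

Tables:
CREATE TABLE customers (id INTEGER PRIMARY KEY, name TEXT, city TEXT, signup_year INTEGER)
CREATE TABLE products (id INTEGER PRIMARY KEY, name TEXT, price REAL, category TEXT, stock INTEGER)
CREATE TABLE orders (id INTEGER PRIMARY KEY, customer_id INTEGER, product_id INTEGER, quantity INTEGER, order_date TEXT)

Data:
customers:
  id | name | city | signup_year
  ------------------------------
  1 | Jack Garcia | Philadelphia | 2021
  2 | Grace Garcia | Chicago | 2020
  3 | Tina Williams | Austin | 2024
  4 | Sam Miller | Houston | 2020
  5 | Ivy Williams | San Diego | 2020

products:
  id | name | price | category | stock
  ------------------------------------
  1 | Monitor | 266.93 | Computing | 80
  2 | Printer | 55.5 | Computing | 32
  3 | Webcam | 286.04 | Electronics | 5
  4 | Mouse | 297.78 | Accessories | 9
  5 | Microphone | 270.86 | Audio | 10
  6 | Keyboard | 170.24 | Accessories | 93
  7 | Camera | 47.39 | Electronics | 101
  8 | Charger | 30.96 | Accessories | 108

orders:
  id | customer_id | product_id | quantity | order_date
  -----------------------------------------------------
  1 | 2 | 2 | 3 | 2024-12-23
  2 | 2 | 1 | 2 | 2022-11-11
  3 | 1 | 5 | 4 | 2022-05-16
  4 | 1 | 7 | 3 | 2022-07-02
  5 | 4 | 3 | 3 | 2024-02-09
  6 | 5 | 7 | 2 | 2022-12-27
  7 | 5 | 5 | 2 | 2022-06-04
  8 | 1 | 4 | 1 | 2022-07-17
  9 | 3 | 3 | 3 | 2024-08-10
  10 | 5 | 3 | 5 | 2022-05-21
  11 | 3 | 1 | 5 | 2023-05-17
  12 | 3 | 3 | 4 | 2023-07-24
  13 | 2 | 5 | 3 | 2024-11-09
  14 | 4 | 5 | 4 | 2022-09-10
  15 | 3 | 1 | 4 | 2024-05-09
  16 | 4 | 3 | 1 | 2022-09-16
SELECT name, price FROM products WHERE price <= 177.74

Execution result:
name | price
Printer | 55.50
Keyboard | 170.24
Camera | 47.39
Charger | 30.96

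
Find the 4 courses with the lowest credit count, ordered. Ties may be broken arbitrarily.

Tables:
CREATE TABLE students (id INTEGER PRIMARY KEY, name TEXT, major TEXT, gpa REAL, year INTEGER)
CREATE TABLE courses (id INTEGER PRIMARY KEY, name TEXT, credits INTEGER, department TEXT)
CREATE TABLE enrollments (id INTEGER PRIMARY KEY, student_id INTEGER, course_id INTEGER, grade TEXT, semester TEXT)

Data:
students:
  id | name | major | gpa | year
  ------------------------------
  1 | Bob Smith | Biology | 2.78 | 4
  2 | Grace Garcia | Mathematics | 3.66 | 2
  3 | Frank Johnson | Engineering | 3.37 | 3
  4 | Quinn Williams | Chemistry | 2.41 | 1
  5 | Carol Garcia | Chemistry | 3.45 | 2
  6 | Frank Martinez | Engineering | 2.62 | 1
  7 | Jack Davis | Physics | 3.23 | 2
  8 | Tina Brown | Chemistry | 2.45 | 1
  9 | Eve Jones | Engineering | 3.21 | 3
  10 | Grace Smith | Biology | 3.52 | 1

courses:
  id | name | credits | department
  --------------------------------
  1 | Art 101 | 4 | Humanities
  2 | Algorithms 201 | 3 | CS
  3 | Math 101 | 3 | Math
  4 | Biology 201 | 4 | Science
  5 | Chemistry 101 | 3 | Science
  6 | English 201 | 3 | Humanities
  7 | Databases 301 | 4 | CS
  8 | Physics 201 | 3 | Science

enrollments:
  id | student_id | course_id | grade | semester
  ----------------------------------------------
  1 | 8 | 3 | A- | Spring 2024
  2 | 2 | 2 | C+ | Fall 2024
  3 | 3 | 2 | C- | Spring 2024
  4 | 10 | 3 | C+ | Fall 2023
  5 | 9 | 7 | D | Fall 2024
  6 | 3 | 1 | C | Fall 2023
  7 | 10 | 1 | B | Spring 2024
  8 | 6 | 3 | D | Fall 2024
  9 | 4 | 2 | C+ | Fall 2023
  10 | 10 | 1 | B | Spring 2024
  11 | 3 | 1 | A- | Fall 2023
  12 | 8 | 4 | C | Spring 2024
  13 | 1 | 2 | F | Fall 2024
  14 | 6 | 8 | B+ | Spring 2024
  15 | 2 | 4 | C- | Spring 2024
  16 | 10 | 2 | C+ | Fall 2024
SELECT name, credits FROM courses ORDER BY credits ASC LIMIT 4

Execution result:
name | credits
Algorithms 201 | 3
Math 101 | 3
Chemistry 101 | 3
English 201 | 3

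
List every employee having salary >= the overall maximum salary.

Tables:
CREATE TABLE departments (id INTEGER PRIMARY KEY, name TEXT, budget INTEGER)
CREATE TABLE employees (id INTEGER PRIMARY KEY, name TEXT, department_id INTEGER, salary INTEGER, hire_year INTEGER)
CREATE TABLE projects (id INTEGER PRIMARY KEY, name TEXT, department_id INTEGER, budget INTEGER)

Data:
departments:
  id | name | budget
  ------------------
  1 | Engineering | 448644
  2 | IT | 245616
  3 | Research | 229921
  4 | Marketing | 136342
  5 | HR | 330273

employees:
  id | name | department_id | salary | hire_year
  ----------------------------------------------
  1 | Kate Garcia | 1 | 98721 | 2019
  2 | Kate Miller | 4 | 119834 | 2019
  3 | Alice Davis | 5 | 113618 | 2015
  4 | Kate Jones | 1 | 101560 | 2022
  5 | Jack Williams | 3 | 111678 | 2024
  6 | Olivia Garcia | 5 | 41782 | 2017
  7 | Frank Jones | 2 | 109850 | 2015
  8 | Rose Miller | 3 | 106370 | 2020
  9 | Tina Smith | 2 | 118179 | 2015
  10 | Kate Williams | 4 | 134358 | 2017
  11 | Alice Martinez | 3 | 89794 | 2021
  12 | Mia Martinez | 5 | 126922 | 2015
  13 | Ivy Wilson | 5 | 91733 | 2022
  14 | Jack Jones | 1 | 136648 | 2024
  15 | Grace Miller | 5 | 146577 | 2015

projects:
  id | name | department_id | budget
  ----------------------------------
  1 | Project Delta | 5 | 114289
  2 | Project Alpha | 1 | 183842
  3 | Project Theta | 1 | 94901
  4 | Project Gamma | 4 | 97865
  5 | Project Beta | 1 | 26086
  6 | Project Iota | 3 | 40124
SELECT name, salary FROM employees WHERE salary >= (SELECT MAX(salary) FROM employees)

Execution result:
name | salary
Grace Miller | 146577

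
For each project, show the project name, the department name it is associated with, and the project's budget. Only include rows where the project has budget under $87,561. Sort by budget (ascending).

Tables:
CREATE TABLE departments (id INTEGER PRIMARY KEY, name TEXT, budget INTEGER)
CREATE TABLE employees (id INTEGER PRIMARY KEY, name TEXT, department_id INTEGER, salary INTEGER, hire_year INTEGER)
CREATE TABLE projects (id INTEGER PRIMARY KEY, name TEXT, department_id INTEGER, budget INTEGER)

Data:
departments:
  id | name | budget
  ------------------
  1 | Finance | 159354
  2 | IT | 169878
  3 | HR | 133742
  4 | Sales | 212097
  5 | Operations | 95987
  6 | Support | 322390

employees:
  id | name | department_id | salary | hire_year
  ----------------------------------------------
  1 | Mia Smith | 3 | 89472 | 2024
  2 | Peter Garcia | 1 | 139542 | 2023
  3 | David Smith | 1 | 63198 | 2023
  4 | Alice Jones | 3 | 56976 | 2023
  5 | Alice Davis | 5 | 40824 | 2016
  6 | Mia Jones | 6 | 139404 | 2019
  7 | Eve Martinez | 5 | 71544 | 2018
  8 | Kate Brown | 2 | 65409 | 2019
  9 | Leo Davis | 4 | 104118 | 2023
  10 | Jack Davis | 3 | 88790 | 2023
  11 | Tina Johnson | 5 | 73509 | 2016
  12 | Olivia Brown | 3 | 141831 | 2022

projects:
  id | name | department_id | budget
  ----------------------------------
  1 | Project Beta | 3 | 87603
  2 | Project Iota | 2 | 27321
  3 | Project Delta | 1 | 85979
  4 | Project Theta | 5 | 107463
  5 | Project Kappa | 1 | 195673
SELECT c.name, p.name AS department, c.budget FROM projects c JOIN departments p ON c.department_id = p.id WHERE c.budget < 87561 ORDER BY c.budget ASC

Execution result:
name | department | budget
Project Iota | IT | 27321
Project Delta | Finance | 85979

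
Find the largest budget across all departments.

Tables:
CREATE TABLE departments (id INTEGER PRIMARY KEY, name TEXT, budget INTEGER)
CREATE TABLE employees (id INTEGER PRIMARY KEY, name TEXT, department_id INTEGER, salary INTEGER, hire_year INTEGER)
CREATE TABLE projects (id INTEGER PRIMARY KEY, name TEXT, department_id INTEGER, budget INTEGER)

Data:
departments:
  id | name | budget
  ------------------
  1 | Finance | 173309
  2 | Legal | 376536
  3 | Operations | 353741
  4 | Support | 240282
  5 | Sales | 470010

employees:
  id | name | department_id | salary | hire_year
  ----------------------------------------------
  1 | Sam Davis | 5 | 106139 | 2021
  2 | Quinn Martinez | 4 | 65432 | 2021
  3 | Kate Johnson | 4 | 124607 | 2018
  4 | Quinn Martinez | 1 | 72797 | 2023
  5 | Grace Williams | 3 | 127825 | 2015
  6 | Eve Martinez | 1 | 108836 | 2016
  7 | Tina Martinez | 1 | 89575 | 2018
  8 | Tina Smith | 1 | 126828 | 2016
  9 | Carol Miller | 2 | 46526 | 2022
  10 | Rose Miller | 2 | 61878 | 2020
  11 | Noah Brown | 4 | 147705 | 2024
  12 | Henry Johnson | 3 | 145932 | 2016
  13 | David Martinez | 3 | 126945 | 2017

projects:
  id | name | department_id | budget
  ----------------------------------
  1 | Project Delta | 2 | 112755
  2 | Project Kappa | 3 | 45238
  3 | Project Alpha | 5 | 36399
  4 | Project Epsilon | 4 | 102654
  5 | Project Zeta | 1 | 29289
SELECT MAX(budget) FROM departments

Execution result:
470010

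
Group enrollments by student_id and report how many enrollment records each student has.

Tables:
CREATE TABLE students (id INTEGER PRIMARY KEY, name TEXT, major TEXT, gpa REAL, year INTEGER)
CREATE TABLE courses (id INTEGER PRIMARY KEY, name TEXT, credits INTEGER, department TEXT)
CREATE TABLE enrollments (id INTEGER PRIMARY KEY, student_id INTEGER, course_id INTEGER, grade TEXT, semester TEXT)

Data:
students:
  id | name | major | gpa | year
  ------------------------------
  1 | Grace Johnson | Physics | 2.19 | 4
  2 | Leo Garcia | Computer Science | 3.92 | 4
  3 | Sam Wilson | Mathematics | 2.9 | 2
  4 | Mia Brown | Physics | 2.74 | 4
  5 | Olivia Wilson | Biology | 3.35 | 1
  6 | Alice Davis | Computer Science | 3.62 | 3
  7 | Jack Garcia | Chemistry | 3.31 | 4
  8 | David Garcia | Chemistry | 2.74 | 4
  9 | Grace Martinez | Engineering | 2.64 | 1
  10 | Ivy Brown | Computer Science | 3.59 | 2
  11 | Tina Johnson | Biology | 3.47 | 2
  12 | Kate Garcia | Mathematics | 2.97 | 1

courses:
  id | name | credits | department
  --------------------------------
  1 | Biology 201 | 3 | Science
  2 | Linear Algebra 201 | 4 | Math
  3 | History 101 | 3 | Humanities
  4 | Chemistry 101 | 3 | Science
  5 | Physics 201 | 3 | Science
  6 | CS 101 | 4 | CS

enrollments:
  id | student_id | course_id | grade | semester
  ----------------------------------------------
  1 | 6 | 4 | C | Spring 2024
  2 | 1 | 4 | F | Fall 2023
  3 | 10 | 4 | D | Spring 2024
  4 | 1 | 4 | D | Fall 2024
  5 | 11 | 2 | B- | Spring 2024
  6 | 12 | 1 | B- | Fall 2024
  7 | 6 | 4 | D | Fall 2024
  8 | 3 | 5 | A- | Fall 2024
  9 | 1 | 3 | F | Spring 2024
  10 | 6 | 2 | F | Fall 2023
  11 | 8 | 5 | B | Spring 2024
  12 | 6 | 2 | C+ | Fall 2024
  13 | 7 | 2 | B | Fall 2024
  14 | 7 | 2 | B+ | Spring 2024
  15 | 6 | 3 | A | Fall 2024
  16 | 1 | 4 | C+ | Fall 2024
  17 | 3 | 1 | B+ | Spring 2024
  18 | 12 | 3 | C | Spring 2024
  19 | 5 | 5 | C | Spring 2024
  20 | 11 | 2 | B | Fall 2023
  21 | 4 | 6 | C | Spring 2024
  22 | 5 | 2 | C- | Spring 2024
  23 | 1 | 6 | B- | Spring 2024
SELECT student_id, COUNT(*) AS enrollment_count FROM enrollments GROUP BY student_id

Execution result:
student_id | enrollment_count
1 | 5
3 | 2
4 | 1
5 | 2
6 | 5
7 | 2
8 | 1
10 | 1
11 | 2
12 | 2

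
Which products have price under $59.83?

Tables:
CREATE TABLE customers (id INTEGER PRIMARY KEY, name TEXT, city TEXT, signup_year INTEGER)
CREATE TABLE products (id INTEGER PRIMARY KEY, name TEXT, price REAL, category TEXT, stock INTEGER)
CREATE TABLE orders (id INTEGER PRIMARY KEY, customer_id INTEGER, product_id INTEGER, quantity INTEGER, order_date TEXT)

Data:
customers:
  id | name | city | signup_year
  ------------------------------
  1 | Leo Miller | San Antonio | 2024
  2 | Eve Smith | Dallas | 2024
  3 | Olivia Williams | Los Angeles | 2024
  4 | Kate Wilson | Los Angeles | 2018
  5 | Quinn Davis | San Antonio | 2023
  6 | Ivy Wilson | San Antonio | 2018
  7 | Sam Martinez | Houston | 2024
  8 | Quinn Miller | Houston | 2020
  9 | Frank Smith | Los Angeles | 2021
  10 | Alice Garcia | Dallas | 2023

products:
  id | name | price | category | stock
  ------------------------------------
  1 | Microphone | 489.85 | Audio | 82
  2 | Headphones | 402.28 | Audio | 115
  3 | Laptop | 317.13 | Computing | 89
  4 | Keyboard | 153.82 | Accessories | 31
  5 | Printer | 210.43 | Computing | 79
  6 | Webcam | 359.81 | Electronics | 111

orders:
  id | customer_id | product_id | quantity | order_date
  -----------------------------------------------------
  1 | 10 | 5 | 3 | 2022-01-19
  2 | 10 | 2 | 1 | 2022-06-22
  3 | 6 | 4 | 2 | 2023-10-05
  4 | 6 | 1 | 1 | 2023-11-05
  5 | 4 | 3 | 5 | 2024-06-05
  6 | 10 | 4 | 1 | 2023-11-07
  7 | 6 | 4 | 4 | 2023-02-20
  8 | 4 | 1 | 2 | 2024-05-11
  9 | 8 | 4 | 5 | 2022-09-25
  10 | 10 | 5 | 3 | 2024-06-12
SELECT name, price FROM products WHERE price < 59.83

Execution result:
(no rows)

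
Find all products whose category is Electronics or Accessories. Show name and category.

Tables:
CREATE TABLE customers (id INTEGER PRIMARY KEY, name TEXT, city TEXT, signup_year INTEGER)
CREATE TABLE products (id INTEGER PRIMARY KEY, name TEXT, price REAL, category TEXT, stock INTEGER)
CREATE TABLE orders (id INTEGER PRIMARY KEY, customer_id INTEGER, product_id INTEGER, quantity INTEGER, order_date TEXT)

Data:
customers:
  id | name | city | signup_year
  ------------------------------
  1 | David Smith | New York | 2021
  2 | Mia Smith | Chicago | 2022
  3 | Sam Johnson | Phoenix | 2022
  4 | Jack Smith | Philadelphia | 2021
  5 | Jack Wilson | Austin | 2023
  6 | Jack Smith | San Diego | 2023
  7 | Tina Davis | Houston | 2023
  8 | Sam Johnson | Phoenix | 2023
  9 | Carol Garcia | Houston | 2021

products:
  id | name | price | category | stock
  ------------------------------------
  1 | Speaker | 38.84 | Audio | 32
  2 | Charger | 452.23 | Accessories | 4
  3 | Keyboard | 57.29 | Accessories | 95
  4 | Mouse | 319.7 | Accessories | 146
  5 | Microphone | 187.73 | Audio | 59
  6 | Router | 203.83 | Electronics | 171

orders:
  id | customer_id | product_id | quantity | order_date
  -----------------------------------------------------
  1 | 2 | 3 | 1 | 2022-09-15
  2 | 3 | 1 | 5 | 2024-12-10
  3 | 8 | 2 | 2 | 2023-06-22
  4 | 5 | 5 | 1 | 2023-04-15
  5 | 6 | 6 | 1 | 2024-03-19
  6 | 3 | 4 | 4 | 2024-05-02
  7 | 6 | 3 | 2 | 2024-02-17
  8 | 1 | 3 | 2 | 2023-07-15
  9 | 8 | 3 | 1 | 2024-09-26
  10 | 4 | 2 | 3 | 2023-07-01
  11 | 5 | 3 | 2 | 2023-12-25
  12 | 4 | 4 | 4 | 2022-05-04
SELECT name, category FROM products WHERE category IN ('Electronics', 'Accessories')

Execution result:
name | category
Charger | Accessories
Keyboard | Accessories
Mouse | Accessories
Router | Electronics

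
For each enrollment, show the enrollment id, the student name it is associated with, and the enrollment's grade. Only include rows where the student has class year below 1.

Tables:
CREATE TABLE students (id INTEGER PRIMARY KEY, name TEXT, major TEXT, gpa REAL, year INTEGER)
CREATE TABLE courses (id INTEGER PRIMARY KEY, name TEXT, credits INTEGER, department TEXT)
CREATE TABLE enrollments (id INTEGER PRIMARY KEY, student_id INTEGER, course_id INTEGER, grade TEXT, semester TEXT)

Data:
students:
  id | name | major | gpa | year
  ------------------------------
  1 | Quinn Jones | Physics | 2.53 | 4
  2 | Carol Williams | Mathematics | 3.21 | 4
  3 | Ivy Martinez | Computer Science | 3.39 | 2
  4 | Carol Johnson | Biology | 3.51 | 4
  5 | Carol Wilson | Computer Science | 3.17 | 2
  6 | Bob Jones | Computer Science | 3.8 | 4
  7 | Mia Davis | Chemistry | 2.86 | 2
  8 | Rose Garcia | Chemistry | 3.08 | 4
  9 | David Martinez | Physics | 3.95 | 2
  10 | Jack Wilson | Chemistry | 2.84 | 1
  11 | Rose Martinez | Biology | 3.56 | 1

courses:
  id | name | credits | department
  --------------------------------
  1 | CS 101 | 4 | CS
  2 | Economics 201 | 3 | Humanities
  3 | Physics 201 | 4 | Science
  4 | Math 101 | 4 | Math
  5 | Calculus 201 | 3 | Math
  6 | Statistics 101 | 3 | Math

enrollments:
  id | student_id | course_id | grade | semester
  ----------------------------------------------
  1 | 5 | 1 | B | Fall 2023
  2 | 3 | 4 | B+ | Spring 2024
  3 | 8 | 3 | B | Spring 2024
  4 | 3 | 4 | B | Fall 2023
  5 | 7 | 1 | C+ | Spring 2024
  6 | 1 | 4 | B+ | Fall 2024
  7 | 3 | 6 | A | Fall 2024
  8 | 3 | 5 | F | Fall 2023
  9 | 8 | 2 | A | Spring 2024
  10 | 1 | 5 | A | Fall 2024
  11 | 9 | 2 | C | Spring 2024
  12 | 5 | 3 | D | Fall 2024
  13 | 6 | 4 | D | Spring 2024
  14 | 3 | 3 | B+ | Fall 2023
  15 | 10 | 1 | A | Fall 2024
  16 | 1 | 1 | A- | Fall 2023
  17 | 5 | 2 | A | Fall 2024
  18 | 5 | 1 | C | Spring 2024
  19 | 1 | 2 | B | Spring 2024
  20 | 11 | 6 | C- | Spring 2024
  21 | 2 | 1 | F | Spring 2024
SELECT c.id, p.name AS student, c.grade FROM enrollments c JOIN students p ON c.student_id = p.id WHERE p.year < 1

Execution result:
(no rows)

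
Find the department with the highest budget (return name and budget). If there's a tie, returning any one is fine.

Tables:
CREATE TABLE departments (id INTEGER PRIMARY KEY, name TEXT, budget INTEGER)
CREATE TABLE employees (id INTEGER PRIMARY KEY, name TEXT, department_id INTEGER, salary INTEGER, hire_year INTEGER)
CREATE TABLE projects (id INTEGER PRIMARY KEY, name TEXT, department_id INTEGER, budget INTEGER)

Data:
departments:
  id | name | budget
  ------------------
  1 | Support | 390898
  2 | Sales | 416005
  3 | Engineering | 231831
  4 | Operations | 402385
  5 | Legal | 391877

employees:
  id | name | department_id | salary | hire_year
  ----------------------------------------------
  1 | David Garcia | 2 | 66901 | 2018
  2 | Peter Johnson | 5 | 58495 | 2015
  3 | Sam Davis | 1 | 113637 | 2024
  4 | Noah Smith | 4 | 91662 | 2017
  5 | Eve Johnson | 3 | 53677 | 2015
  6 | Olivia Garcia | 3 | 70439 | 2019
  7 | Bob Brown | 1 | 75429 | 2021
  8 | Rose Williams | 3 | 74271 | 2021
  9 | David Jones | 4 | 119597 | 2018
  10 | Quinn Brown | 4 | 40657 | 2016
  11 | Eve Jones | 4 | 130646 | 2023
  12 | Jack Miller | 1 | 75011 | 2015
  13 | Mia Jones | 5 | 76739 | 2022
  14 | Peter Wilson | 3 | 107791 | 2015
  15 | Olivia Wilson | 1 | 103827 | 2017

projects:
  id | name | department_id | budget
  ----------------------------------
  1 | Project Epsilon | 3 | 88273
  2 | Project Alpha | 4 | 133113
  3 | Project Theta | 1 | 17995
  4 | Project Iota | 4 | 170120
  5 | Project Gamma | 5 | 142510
SELECT name, budget FROM departments ORDER BY budget DESC LIMIT 1

Execution result:
name | budget
Sales | 416005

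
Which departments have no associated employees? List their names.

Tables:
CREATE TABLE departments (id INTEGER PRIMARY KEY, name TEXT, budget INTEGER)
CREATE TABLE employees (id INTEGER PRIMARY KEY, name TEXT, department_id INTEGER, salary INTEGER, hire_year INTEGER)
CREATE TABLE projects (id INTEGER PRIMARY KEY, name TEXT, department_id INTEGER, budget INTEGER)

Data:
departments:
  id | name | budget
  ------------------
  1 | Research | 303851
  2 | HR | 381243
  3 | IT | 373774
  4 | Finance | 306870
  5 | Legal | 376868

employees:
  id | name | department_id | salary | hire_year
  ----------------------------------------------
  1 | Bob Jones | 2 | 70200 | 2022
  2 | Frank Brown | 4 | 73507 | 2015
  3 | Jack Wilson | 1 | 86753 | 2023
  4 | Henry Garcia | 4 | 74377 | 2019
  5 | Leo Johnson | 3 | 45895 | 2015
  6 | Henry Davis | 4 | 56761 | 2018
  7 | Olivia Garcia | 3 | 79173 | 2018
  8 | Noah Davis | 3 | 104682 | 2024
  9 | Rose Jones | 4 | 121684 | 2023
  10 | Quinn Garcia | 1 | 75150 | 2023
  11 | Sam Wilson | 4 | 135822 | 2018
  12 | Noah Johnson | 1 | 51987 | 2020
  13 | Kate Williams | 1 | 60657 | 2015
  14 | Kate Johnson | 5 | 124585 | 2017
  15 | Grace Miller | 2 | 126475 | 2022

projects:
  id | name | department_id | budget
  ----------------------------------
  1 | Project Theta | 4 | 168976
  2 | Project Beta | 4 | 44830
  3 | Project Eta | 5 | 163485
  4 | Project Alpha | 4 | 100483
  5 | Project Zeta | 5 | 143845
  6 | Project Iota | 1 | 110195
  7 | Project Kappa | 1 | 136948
SELECT p.name FROM departments p LEFT JOIN employees c ON c.department_id = p.id WHERE c.id IS NULL

Execution result:
(no rows)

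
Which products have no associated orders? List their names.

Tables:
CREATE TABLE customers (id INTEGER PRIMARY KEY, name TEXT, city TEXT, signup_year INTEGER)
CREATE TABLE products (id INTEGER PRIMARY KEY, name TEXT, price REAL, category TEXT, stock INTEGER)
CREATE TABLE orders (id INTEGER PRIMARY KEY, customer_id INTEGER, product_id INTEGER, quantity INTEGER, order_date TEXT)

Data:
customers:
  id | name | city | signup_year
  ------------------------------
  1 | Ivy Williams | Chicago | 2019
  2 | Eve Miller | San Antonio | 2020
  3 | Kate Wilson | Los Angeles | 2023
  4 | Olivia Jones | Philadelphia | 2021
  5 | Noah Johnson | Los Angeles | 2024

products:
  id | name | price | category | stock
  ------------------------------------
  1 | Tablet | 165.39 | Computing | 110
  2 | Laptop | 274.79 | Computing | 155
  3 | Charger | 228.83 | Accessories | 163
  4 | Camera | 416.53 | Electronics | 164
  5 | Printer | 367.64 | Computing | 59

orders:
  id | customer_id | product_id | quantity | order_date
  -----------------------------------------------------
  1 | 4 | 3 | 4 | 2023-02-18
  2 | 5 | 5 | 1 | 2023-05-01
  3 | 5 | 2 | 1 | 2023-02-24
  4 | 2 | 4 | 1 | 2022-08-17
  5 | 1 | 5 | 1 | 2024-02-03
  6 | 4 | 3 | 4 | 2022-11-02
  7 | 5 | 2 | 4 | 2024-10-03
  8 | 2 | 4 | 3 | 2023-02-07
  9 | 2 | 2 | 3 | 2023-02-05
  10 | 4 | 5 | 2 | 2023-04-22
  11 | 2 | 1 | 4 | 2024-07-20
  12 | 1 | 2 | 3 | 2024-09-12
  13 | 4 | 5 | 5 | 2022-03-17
SELECT p.name FROM products p LEFT JOIN orders c ON c.product_id = p.id WHERE c.id IS NULL

Execution result:
(no rows)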